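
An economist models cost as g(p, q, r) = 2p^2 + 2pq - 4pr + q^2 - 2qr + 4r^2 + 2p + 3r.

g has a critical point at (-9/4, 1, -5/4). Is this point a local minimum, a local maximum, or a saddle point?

The Hessian is constant: H = [[4, 2, -4], [2, 2, -2], [-4, -2, 8]].
Leading principal minors: Δ₁ = 4, Δ₂ = 4, Δ₃ = 16.
All leading minors are positive, so H is positive definite: a local minimum.

local minimum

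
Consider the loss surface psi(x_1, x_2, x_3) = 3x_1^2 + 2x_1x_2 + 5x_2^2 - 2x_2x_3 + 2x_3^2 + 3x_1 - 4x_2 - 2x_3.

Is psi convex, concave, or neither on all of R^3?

psi is quadratic, so its Hessian is the constant matrix H = [[6, 2, 0], [2, 10, -2], [0, -2, 4]].
Leading principal minors: 6, 56, 200.
All positive ⇒ H ≻ 0 ⇒ convex.

convex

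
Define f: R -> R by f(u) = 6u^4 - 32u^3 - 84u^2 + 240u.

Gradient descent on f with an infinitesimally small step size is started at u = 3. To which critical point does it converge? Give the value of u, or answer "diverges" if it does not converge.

f'(u) = 24(u - 5)(u - 1)(u + 2), so f'(3) = -480.
Gradient descent moves in the -f' direction, i.e. u is increasing.
The nearest critical point in that direction is u = 5, where f'' = 672 > 0 (a local minimum). The iterate converges there.

5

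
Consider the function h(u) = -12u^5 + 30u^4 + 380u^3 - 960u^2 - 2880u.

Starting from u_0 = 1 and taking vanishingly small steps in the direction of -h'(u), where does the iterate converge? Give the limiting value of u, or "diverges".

3

h'(u) = -60(u - 4)(u - 3)(u + 1)(u + 4), so h'(1) = -3600.
Gradient descent moves in the -h' direction, i.e. u is increasing.
The nearest critical point in that direction is u = 3, where h'' = 1680 > 0 (a local minimum). The iterate converges there.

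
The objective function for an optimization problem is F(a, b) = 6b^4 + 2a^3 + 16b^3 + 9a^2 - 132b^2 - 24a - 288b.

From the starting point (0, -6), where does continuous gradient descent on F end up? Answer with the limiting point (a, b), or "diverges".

F is separable, so gradient descent decouples: a follows -∂F/∂a, b follows -∂F/∂b.
∂F/∂a = 6(a - 1)(a + 4); at a=0 this is -24, so a increases.
∂F/∂b = 24(b - 3)(b + 1)(b + 4); at b=-6 this is -2160, so b increases.
a converges to its nearest critical value 1 (a local min of the a-part); b converges to -4. The iterate converges to (1, -4).

(1, -4)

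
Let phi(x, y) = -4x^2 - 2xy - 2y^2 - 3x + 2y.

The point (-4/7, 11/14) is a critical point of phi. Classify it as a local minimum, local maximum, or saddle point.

local maximum

The Hessian of phi is constant: H = [[-8, -2], [-2, -4]].
det(H) = (-8)·(-4) − (-2)² = 28.
det(H) > 0 and tr(H) = -12 < 0, so H is negative definite and the point is a local maximum.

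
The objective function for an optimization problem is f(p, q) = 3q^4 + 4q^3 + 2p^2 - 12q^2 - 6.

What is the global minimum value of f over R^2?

f(p,q) separates as A(p) + B(q) − 6, so its minimum is min A + min B − 6.
A'(p) = 4p vanishes at p ∈ {0}; B'(q) = 12q(q - 1)(q + 2) vanishes at q ∈ {-2, 0, 1}.
Local minima of A (where A''>0): A(0)=0. Local minima of B: B(-2)=-32, B(1)=-5.
So the global minimum of f is A(0) + B(-2) − 6 = 0 − 32 − 6 = -38, attained at (0, -2).

-38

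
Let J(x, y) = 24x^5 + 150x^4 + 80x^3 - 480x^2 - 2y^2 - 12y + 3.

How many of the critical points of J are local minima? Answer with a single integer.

0

J separates as a function of x plus a function of y, so ∇J=0 decouples.
∂J/∂x = 120x(x - 1)(x + 2)(x + 4) = 0 at x ∈ {-4, -2, 0, 1}; ∂J/∂y = -4(y + 3) = 0 at y ∈ {-3}.
The Hessian is diagonal: diag(J_xx, J_yy). Second derivatives: J_xx(-4)=-4800, J_xx(-2)=1440, J_xx(0)=-960, J_xx(1)=1800; J_yy(-3)=-4.
Local minima occur where both diagonal entries positive: none. Count: 0.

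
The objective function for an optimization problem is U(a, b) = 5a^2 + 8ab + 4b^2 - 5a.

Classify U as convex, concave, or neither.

convex

U is quadratic, so its Hessian is the constant matrix H = [[10, 8], [8, 8]].
det(H) = 16, tr(H) = 18.
det(H) > 0 and tr(H) > 0, so H is positive definite everywhere: convex.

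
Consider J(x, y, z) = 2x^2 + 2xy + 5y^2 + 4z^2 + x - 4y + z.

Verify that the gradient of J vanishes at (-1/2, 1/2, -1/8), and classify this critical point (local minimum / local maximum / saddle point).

local minimum

∇J = (4x + 2y + 1, 2x + 10y - 4, 8z + 1); substituting (-1/2, 1/2, -1/8) gives ∇J = (0, 0, 0), so (-1/2, 1/2, -1/8) is indeed a critical point.
The Hessian is constant: H = [[4, 2, 0], [2, 10, 0], [0, 0, 8]].
Leading principal minors: Δ₁ = 4, Δ₂ = 36, Δ₃ = 288.
All leading minors are positive, so H is positive definite: a local minimum.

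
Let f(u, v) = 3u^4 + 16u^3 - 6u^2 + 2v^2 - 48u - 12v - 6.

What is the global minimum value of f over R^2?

f(u,v) separates as P(u) + Q(v) − 6, so its minimum is min P + min Q − 6.
P'(u) = 12(u - 1)(u + 1)(u + 4) vanishes at u ∈ {-4, -1, 1}; Q'(v) = 4v - 12 vanishes at v ∈ {3}.
Local minima of P (where P''>0): P(-4)=-160, P(1)=-35. Local minima of Q: Q(3)=-18.
So the global minimum of f is P(-4) + Q(3) − 6 = -160 − 18 − 6 = -184, attained at (-4, 3).

-184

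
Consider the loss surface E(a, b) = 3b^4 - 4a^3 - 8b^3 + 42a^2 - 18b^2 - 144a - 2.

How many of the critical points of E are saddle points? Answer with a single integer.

3

E separates as a function of a plus a function of b, so ∇E=0 decouples.
∂E/∂a = -12(a - 4)(a - 3) = 0 at a ∈ {3, 4}; ∂E/∂b = 12b(b - 3)(b + 1) = 0 at b ∈ {-1, 0, 3}.
The Hessian is diagonal: diag(E_aa, E_bb). Second derivatives: E_aa(3)=12, E_aa(4)=-12; E_bb(-1)=48, E_bb(0)=-36, E_bb(3)=144.
Saddle points occur where the two diagonal entries have opposite signs: (3, 0), (4, -1), (4, 3). Count: 3.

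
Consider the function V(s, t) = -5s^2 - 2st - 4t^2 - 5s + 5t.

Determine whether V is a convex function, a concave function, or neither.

concave

V is quadratic, so its Hessian is the constant matrix H = [[-10, -2], [-2, -8]].
det(H) = 76, tr(H) = -18.
det(H) > 0 and tr(H) < 0, so H is negative definite everywhere: concave.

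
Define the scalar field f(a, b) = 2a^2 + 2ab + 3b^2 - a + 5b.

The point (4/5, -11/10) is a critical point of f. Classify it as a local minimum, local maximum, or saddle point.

local minimum

The Hessian of f is constant: H = [[4, 2], [2, 6]].
det(H) = 4·6 − 2² = 20.
det(H) > 0 and tr(H) = 10 > 0, so H is positive definite and the point is a local minimum.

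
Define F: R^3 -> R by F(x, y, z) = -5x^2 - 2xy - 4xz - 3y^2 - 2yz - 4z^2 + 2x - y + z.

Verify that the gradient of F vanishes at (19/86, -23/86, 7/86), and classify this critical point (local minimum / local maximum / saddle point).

∇F = (-10x - 2y - 4z + 2, -2x - 6y - 2z - 1, -4x - 2y - 8z + 1); substituting (19/86, -23/86, 7/86) gives ∇F = (0, 0, 0), so (19/86, -23/86, 7/86) is indeed a critical point.
The Hessian is constant: H = [[-10, -2, -4], [-2, -6, -2], [-4, -2, -8]].
Leading principal minors: Δ₁ = -10, Δ₂ = 56, Δ₃ = -344.
The minors alternate sign starting negative (−, +, −), so H is negative definite: a local maximum.

local maximum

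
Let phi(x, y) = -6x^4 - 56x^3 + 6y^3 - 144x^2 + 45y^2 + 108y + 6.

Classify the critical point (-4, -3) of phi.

local maximum

The mixed partial ∂²phi/∂x∂y is 0, so the Hessian at any point is diag(phi_xx, phi_yy) = diag(-24(3x^2 + 14x + 12), 18(2y + 5)).
At (-4, -3): H = diag(-96, -18).
Both eigenvalues are negative, so H is negative definite: a local maximum.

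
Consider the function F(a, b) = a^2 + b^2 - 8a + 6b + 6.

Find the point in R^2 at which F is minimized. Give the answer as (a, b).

F(a,b) separates as P(a) + Q(b) + 6, so its minimum is min P + min Q + 6.
P'(a) = 2a - 8 vanishes at a ∈ {4}; Q'(b) = 2b + 6 vanishes at b ∈ {-3}.
Local minima of P (where P''>0): P(4)=-16. Local minima of Q: Q(-3)=-9.
So the global minimum of F is P(4) + Q(-3) + 6 = -16 − 9 + 6 = -19, attained at (4, -3).

(4, -3)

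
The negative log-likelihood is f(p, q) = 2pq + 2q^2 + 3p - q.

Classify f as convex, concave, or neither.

neither

f is quadratic, so its Hessian is the constant matrix H = [[0, 2], [2, 4]].
det(H) = -4, tr(H) = 4.
det(H) < 0, so H is indefinite: neither convex nor concave.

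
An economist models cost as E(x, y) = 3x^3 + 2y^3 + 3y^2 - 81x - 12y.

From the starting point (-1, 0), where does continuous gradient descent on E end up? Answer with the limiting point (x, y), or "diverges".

(3, 1)

E is separable, so gradient descent decouples: x follows -∂E/∂x, y follows -∂E/∂y.
∂E/∂x = 9(x - 3)(x + 3); at x=-1 this is -72, so x increases.
∂E/∂y = 6(y - 1)(y + 2); at y=0 this is -12, so y increases.
x converges to its nearest critical value 3 (a local min of the x-part); y converges to 1. The iterate converges to (3, 1).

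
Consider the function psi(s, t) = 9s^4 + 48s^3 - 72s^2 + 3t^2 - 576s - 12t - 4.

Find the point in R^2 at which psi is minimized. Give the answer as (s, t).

(2, 2)

psi(s,t) separates as P(s) + Q(t) − 4, so its minimum is min P + min Q − 4.
P'(s) = 36(s - 2)(s + 2)(s + 4) vanishes at s ∈ {-4, -2, 2}; Q'(t) = 6(t - 2) vanishes at t ∈ {2}.
Local minima of P (where P''>0): P(-4)=384, P(2)=-912. Local minima of Q: Q(2)=-12.
So the global minimum of psi is P(2) + Q(2) − 4 = -912 − 12 − 4 = -928, attained at (2, 2).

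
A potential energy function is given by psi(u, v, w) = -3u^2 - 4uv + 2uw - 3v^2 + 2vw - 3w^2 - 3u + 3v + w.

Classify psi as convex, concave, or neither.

psi is quadratic, so its Hessian is the constant matrix H = [[-6, -4, 2], [-4, -6, 2], [2, 2, -6]].
Leading principal minors: -6, 20, -104.
Signs alternate −, +, − ⇒ H ≺ 0 ⇒ concave.

concave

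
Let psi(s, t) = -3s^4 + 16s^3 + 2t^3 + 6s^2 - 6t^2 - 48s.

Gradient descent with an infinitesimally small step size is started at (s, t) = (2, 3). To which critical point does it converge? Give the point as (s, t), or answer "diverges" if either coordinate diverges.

(1, 2)

psi is separable, so gradient descent decouples: s follows -∂psi/∂s, t follows -∂psi/∂t.
∂psi/∂s = -12(s - 4)(s - 1)(s + 1); at s=2 this is 72, so s decreases.
∂psi/∂t = 6t(t - 2); at t=3 this is 18, so t decreases.
s converges to its nearest critical value 1 (a local min of the s-part); t converges to 2. The iterate converges to (1, 2).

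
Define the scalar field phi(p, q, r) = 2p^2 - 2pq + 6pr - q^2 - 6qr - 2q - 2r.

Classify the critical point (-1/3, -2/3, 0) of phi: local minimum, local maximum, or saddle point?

The Hessian is constant: H = [[4, -2, 6], [-2, -2, -6], [6, -6, 0]].
Leading principal minors: Δ₁ = 4, Δ₂ = -12, Δ₃ = 72.
The minors fit neither the all-positive nor the alternating-sign pattern, so H is indefinite: a saddle point.

saddle point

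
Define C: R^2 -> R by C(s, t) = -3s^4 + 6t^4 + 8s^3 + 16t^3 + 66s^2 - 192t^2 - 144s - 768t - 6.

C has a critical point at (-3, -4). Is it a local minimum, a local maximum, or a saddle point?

saddle point

The mixed partial ∂²C/∂s∂t is 0, so the Hessian at any point is diag(C_ss, C_tt) = diag(12(-3s^2 + 4s + 11), 24(3t^2 + 4t - 16)).
At (-3, -4): H = diag(-336, 384).
The eigenvalues have opposite signs, so H is indefinite: a saddle point.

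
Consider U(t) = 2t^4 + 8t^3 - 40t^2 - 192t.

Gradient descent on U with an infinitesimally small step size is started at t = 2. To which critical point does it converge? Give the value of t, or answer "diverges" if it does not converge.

3

U'(t) = 8(t - 3)(t + 2)(t + 4), so U'(2) = -192.
Gradient descent moves in the -U' direction, i.e. t is increasing.
The nearest critical point in that direction is t = 3, where U'' = 280 > 0 (a local minimum). The iterate converges there.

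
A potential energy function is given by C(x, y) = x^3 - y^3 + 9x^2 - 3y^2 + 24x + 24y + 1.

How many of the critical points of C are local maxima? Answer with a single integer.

C separates as a function of x plus a function of y, so ∇C=0 decouples.
∂C/∂x = 3(x + 2)(x + 4) = 0 at x ∈ {-4, -2}; ∂C/∂y = -3(y - 2)(y + 4) = 0 at y ∈ {-4, 2}.
The Hessian is diagonal: diag(C_xx, C_yy). Second derivatives: C_xx(-4)=-6, C_xx(-2)=6; C_yy(-4)=18, C_yy(2)=-18.
Local maxima occur where both diagonal entries negative: (-4, 2). Count: 1.

1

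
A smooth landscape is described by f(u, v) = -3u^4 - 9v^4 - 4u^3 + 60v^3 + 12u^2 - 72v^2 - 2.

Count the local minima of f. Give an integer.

f separates as a function of u plus a function of v, so ∇f=0 decouples.
∂f/∂u = -12u(u - 1)(u + 2) = 0 at u ∈ {-2, 0, 1}; ∂f/∂v = -36v(v - 4)(v - 1) = 0 at v ∈ {0, 1, 4}.
The Hessian is diagonal: diag(f_uu, f_vv). Second derivatives: f_uu(-2)=-72, f_uu(0)=24, f_uu(1)=-36; f_vv(0)=-144, f_vv(1)=108, f_vv(4)=-432.
Local minima occur where both diagonal entries positive: (0, 1). Count: 1.

1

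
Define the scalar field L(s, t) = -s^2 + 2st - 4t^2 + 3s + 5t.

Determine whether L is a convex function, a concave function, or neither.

concave

L is quadratic, so its Hessian is the constant matrix H = [[-2, 2], [2, -8]].
det(H) = 12, tr(H) = -10.
det(H) > 0 and tr(H) < 0, so H is negative definite everywhere: concave.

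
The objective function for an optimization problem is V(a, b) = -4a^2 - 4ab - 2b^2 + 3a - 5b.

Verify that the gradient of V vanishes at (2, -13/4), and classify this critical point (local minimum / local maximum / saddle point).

∇V = (-8a - 4b + 3, -4a - 4b - 5); substituting (2, -13/4) gives ∇V = (0, 0), so (2, -13/4) is indeed a critical point.
The Hessian of V is constant: H = [[-8, -4], [-4, -4]].
det(H) = (-8)·(-4) − (-4)² = 16.
det(H) > 0 and tr(H) = -12 < 0, so H is negative definite and the point is a local maximum.

local maximum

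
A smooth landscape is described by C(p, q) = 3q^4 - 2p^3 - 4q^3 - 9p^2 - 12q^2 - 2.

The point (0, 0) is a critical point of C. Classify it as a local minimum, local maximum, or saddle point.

local maximum

The mixed partial ∂²C/∂p∂q is 0, so the Hessian at any point is diag(C_pp, C_qq) = diag(-6(2p + 3), 12(3q^2 - 2q - 2)).
At (0, 0): H = diag(-18, -24).
Both eigenvalues are negative, so H is negative definite: a local maximum.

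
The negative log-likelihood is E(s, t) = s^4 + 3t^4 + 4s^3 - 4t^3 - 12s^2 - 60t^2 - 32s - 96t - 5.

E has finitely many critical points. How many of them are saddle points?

E separates as a function of s plus a function of t, so ∇E=0 decouples.
∂E/∂s = 4(s - 2)(s + 1)(s + 4) = 0 at s ∈ {-4, -1, 2}; ∂E/∂t = 12(t - 4)(t + 1)(t + 2) = 0 at t ∈ {-2, -1, 4}.
The Hessian is diagonal: diag(E_ss, E_tt). Second derivatives: E_ss(-4)=72, E_ss(-1)=-36, E_ss(2)=72; E_tt(-2)=72, E_tt(-1)=-60, E_tt(4)=360.
Saddle points occur where the two diagonal entries have opposite signs: (-4, -1), (-1, -2), (-1, 4), (2, -1). Count: 4.

4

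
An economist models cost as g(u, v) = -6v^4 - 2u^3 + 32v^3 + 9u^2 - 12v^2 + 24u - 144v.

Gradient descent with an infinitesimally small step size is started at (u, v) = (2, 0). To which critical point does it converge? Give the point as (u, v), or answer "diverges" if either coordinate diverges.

(-1, 2)

g is separable, so gradient descent decouples: u follows -∂g/∂u, v follows -∂g/∂v.
∂g/∂u = -6(u - 4)(u + 1); at u=2 this is 36, so u decreases.
∂g/∂v = -24(v - 3)(v - 2)(v + 1); at v=0 this is -144, so v increases.
u converges to its nearest critical value -1 (a local min of the u-part); v converges to 2. The iterate converges to (-1, 2).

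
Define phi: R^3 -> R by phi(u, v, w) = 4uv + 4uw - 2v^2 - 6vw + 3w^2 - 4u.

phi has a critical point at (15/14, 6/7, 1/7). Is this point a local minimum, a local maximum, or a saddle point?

The Hessian is constant: H = [[0, 4, 4], [4, -4, -6], [4, -6, 6]].
Leading principal minors: Δ₁ = 0, Δ₂ = -16, Δ₃ = -224.
The minors fit neither the all-positive nor the alternating-sign pattern, so H is indefinite: a saddle point.

saddle point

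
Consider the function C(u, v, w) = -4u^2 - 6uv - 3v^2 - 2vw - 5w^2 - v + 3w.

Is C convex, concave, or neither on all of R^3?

C is quadratic, so its Hessian is the constant matrix H = [[-8, -6, 0], [-6, -6, -2], [0, -2, -10]].
Leading principal minors: -8, 12, -88.
Signs alternate −, +, − ⇒ H ≺ 0 ⇒ concave.

concave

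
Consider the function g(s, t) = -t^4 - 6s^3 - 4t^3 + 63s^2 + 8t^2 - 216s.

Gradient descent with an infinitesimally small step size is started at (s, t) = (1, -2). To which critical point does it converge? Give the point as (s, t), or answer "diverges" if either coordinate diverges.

g is separable, so gradient descent decouples: s follows -∂g/∂s, t follows -∂g/∂t.
∂g/∂s = -18(s - 4)(s - 3); at s=1 this is -108, so s increases.
∂g/∂t = -4t(t - 1)(t + 4); at t=-2 this is -48, so t increases.
s converges to its nearest critical value 3 (a local min of the s-part); t converges to 0. The iterate converges to (3, 0).

(3, 0)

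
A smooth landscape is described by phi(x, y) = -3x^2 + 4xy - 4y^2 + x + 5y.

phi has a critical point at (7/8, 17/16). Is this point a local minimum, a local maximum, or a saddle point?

local maximum

The Hessian of phi is constant: H = [[-6, 4], [4, -8]].
det(H) = (-6)·(-8) − 4² = 32.
det(H) > 0 and tr(H) = -14 < 0, so H is negative definite and the point is a local maximum.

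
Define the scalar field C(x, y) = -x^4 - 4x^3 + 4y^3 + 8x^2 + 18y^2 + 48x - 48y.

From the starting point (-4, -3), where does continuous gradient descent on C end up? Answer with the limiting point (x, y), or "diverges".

C is separable, so gradient descent decouples: x follows -∂C/∂x, y follows -∂C/∂y.
∂C/∂x = -4(x - 2)(x + 2)(x + 3); at x=-4 this is 48, so x decreases.
∂C/∂y = 12(y - 1)(y + 4); at y=-3 this is -48, so y increases.
The x-coordinate has no critical point in that direction and runs off to infinity.

diverges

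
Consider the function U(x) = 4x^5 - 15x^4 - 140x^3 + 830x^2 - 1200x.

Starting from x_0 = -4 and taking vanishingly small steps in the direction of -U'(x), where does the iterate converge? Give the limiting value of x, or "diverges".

U'(x) = 20(x - 4)(x - 3)(x - 1)(x + 5), so U'(-4) = -5600.
Gradient descent moves in the -U' direction, i.e. x is increasing.
The nearest critical point in that direction is x = 1, where U'' = 720 > 0 (a local minimum). The iterate converges there.

1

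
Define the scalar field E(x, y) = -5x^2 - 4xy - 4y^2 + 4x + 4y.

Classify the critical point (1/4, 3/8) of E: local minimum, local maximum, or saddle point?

The Hessian of E is constant: H = [[-10, -4], [-4, -8]].
det(H) = (-10)·(-8) − (-4)² = 64.
det(H) > 0 and tr(H) = -18 < 0, so H is negative definite and the point is a local maximum.

local maximum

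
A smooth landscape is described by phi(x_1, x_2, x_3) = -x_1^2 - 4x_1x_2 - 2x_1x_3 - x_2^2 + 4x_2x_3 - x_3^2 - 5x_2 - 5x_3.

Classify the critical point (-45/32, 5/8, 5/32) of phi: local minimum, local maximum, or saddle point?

saddle point

The Hessian is constant: H = [[-2, -4, -2], [-4, -2, 4], [-2, 4, -2]].
Leading principal minors: Δ₁ = -2, Δ₂ = -12, Δ₃ = 128.
The minors fit neither the all-positive nor the alternating-sign pattern, so H is indefinite: a saddle point.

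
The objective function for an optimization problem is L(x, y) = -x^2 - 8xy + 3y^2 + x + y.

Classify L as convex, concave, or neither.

L is quadratic, so its Hessian is the constant matrix H = [[-2, -8], [-8, 6]].
det(H) = -76, tr(H) = 4.
det(H) < 0, so H is indefinite: neither convex nor concave.

neither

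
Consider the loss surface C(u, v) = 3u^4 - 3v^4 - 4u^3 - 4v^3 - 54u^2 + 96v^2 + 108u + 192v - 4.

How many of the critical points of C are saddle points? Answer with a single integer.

5

C separates as a function of u plus a function of v, so ∇C=0 decouples.
∂C/∂u = 12(u - 3)(u - 1)(u + 3) = 0 at u ∈ {-3, 1, 3}; ∂C/∂v = -12(v - 4)(v + 1)(v + 4) = 0 at v ∈ {-4, -1, 4}.
The Hessian is diagonal: diag(C_uu, C_vv). Second derivatives: C_uu(-3)=288, C_uu(1)=-96, C_uu(3)=144; C_vv(-4)=-288, C_vv(-1)=180, C_vv(4)=-480.
Saddle points occur where the two diagonal entries have opposite signs: (-3, -4), (-3, 4), (1, -1), (3, -4), (3, 4). Count: 5.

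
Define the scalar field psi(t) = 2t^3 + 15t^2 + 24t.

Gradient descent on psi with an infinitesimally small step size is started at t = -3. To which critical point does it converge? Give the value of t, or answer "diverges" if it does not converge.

psi'(t) = 6(t + 1)(t + 4), so psi'(-3) = -12.
Gradient descent moves in the -psi' direction, i.e. t is increasing.
The nearest critical point in that direction is t = -1, where psi'' = 18 > 0 (a local minimum). The iterate converges there.

-1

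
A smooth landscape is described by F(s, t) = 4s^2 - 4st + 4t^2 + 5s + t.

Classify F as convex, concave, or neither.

convex

F is quadratic, so its Hessian is the constant matrix H = [[8, -4], [-4, 8]].
det(H) = 48, tr(H) = 16.
det(H) > 0 and tr(H) > 0, so H is positive definite everywhere: convex.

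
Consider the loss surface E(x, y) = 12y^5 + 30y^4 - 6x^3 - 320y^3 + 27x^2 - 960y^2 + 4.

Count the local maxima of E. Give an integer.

2

E separates as a function of x plus a function of y, so ∇E=0 decouples.
∂E/∂x = -18x(x - 3) = 0 at x ∈ {0, 3}; ∂E/∂y = 60y(y - 4)(y + 2)(y + 4) = 0 at y ∈ {-4, -2, 0, 4}.
The Hessian is diagonal: diag(E_xx, E_yy). Second derivatives: E_xx(0)=54, E_xx(3)=-54; E_yy(-4)=-3840, E_yy(-2)=1440, E_yy(0)=-1920, E_yy(4)=11520.
Local maxima occur where both diagonal entries negative: (3, -4), (3, 0). Count: 2.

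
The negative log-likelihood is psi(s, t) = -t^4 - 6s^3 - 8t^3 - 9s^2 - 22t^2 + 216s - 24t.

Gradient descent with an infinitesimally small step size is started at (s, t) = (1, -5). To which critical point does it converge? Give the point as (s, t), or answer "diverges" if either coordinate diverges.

psi is separable, so gradient descent decouples: s follows -∂psi/∂s, t follows -∂psi/∂t.
∂psi/∂s = -18(s - 3)(s + 4); at s=1 this is 180, so s decreases.
∂psi/∂t = -4(t + 1)(t + 2)(t + 3); at t=-5 this is 96, so t decreases.
The t-coordinate has no critical point in that direction and runs off to infinity.

diverges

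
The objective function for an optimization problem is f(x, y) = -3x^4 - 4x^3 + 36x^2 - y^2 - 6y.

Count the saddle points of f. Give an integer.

f separates as a function of x plus a function of y, so ∇f=0 decouples.
∂f/∂x = -12x(x - 2)(x + 3) = 0 at x ∈ {-3, 0, 2}; ∂f/∂y = -2(y + 3) = 0 at y ∈ {-3}.
The Hessian is diagonal: diag(f_xx, f_yy). Second derivatives: f_xx(-3)=-180, f_xx(0)=72, f_xx(2)=-120; f_yy(-3)=-2.
Saddle points occur where the two diagonal entries have opposite signs: (0, -3). Count: 1.

1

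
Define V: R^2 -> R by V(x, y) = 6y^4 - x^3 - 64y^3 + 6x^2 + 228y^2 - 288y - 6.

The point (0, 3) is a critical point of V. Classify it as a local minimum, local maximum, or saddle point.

The mixed partial ∂²V/∂x∂y is 0, so the Hessian at any point is diag(V_xx, V_yy) = diag(6(-x + 2), 24(3y^2 - 16y + 19)).
At (0, 3): H = diag(12, -48).
The eigenvalues have opposite signs, so H is indefinite: a saddle point.

saddle point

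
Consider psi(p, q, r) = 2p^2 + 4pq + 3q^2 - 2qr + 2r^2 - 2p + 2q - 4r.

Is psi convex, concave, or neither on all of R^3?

psi is quadratic, so its Hessian is the constant matrix H = [[4, 4, 0], [4, 6, -2], [0, -2, 4]].
Leading principal minors: 4, 8, 16.
All positive ⇒ H ≻ 0 ⇒ convex.

convex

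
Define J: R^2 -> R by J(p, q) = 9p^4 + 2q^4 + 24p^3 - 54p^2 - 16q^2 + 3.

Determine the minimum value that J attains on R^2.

J(p,q) separates as A(p) + B(q) + 3, so its minimum is min A + min B + 3.
A'(p) = 36p(p - 1)(p + 3) vanishes at p ∈ {-3, 0, 1}; B'(q) = 8q(q - 2)(q + 2) vanishes at q ∈ {-2, 0, 2}.
Local minima of A (where A''>0): A(-3)=-405, A(1)=-21. Local minima of B: B(-2)=-32, B(2)=-32.
So the global minimum of J is A(-3) + B(-2) + 3 = -405 − 32 + 3 = -434, attained at (-3, -2).

-434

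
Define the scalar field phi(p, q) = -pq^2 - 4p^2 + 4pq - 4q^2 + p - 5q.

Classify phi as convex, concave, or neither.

neither

The term -pq^2 is cubic, so the Hessian is not constant.
∂²phi/∂q² = -2p - 8, which takes both signs as p varies (negative for sufficiently large p). A diagonal entry of the Hessian changing sign means the Hessian is neither positive- nor negative-semidefinite on all of R^2.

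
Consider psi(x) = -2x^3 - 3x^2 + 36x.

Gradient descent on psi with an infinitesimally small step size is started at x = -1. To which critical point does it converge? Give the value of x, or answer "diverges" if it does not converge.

-3

psi'(x) = -6(x - 2)(x + 3), so psi'(-1) = 36.
Gradient descent moves in the -psi' direction, i.e. x is decreasing.
The nearest critical point in that direction is x = -3, where psi'' = 30 > 0 (a local minimum). The iterate converges there.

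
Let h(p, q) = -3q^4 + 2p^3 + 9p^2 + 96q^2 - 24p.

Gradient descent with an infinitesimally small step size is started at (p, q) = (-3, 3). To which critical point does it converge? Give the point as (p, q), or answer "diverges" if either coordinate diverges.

(1, 0)

h is separable, so gradient descent decouples: p follows -∂h/∂p, q follows -∂h/∂q.
∂h/∂p = 6(p - 1)(p + 4); at p=-3 this is -24, so p increases.
∂h/∂q = -12q(q - 4)(q + 4); at q=3 this is 252, so q decreases.
p converges to its nearest critical value 1 (a local min of the p-part); q converges to 0. The iterate converges to (1, 0).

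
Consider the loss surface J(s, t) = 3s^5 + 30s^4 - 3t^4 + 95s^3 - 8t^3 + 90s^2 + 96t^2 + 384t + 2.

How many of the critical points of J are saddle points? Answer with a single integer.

J separates as a function of s plus a function of t, so ∇J=0 decouples.
∂J/∂s = 15s(s + 1)(s + 3)(s + 4) = 0 at s ∈ {-4, -3, -1, 0}; ∂J/∂t = -12(t - 4)(t + 2)(t + 4) = 0 at t ∈ {-4, -2, 4}.
The Hessian is diagonal: diag(J_ss, J_tt). Second derivatives: J_ss(-4)=-180, J_ss(-3)=90, J_ss(-1)=-90, J_ss(0)=180; J_tt(-4)=-192, J_tt(-2)=144, J_tt(4)=-576.
Saddle points occur where the two diagonal entries have opposite signs: (-4, -2), (-3, -4), (-3, 4), (-1, -2), (0, -4), (0, 4). Count: 6.

6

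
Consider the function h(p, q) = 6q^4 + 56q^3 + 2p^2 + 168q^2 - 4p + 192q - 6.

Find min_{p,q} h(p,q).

h(p,q) separates as A(p) + B(q) − 6, so its minimum is min A + min B − 6.
A'(p) = 4p - 4 vanishes at p ∈ {1}; B'(q) = 24(q + 1)(q + 2)(q + 4) vanishes at q ∈ {-4, -2, -1}.
Local minima of A (where A''>0): A(1)=-2. Local minima of B: B(-4)=-128, B(-1)=-74.
So the global minimum of h is A(1) + B(-4) − 6 = -2 − 128 − 6 = -136, attained at (1, -4).

-136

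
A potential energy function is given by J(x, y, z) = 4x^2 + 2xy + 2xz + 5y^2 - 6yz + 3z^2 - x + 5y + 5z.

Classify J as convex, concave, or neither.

convex

J is quadratic, so its Hessian is the constant matrix H = [[8, 2, 2], [2, 10, -6], [2, -6, 6]].
Leading principal minors: 8, 76, 80.
All positive ⇒ H ≻ 0 ⇒ convex.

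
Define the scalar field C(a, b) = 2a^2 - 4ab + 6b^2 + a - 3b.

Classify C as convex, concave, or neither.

C is quadratic, so its Hessian is the constant matrix H = [[4, -4], [-4, 12]].
det(H) = 32, tr(H) = 16.
det(H) > 0 and tr(H) > 0, so H is positive definite everywhere: convex.

convex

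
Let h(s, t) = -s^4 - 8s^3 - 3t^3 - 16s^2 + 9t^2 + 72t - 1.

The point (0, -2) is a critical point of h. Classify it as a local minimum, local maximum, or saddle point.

saddle point

The mixed partial ∂²h/∂s∂t is 0, so the Hessian at any point is diag(h_ss, h_tt) = diag(-4(3s^2 + 12s + 8), 18(-t + 1)).
At (0, -2): H = diag(-32, 54).
The eigenvalues have opposite signs, so H is indefinite: a saddle point.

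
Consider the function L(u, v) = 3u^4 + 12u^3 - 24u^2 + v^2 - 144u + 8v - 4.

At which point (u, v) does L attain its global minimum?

(2, -4)

L(u,v) separates as P(u) + Q(v) − 4, so its minimum is min P + min Q − 4.
P'(u) = 12(u - 2)(u + 2)(u + 3) vanishes at u ∈ {-3, -2, 2}; Q'(v) = 2v + 8 vanishes at v ∈ {-4}.
Local minima of P (where P''>0): P(-3)=135, P(2)=-240. Local minima of Q: Q(-4)=-16.
So the global minimum of L is P(2) + Q(-4) − 4 = -240 − 16 − 4 = -260, attained at (2, -4).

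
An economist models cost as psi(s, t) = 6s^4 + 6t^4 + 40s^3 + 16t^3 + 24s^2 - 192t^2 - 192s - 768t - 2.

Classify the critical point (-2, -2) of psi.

The mixed partial ∂²psi/∂s∂t is 0, so the Hessian at any point is diag(psi_ss, psi_tt) = diag(24(3s^2 + 10s + 2), 24(3t^2 + 4t - 16)).
At (-2, -2): H = diag(-144, -288).
Both eigenvalues are negative, so H is negative definite: a local maximum.

local maximum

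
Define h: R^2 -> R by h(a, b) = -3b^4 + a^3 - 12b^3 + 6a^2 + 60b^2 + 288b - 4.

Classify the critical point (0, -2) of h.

The mixed partial ∂²h/∂a∂b is 0, so the Hessian at any point is diag(h_aa, h_bb) = diag(6(a + 2), 12(-3b^2 - 6b + 10)).
At (0, -2): H = diag(12, 120).
Both eigenvalues are positive, so H is positive definite: a local minimum.

local minimum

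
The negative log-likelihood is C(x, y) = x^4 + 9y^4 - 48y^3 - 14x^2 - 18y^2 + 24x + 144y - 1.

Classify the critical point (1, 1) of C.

The mixed partial ∂²C/∂x∂y is 0, so the Hessian at any point is diag(C_xx, C_yy) = diag(4(3x^2 - 7), 36(3y^2 - 8y - 1)).
At (1, 1): H = diag(-16, -216).
Both eigenvalues are negative, so H is negative definite: a local maximum.

local maximum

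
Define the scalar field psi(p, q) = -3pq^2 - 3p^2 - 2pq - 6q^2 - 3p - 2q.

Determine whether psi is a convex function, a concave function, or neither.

neither

The term -3pq^2 is cubic, so the Hessian is not constant.
∂²psi/∂q² = -6p - 12, which takes both signs as p varies (negative for sufficiently large p). A diagonal entry of the Hessian changing sign means the Hessian is neither positive- nor negative-semidefinite on all of R^2.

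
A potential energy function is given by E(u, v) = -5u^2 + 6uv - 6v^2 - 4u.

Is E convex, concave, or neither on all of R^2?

E is quadratic, so its Hessian is the constant matrix H = [[-10, 6], [6, -12]].
det(H) = 84, tr(H) = -22.
det(H) > 0 and tr(H) < 0, so H is negative definite everywhere: concave.

concave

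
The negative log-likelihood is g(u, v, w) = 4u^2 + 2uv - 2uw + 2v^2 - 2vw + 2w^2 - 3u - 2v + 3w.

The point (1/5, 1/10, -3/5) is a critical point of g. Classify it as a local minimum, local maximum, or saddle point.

local minimum

The Hessian is constant: H = [[8, 2, -2], [2, 4, -2], [-2, -2, 4]].
Leading principal minors: Δ₁ = 8, Δ₂ = 28, Δ₃ = 80.
All leading minors are positive, so H is positive definite: a local minimum.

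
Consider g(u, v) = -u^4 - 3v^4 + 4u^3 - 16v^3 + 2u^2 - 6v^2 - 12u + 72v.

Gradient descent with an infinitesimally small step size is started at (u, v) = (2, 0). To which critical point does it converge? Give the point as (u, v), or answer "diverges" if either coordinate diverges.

(1, -2)

g is separable, so gradient descent decouples: u follows -∂g/∂u, v follows -∂g/∂v.
∂g/∂u = -4(u - 3)(u - 1)(u + 1); at u=2 this is 12, so u decreases.
∂g/∂v = -12(v - 1)(v + 2)(v + 3); at v=0 this is 72, so v decreases.
u converges to its nearest critical value 1 (a local min of the u-part); v converges to -2. The iterate converges to (1, -2).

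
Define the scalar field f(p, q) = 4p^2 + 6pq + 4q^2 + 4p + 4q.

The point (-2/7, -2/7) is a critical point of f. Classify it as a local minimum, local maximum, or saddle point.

The Hessian of f is constant: H = [[8, 6], [6, 8]].
det(H) = 8·8 − 6² = 28.
det(H) > 0 and tr(H) = 16 > 0, so H is positive definite and the point is a local minimum.

local minimum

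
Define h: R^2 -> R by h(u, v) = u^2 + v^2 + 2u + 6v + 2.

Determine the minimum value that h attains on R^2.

h(u,v) separates as P(u) + Q(v) + 2, so its minimum is min P + min Q + 2.
P'(u) = 2u + 2 vanishes at u ∈ {-1}; Q'(v) = 2v + 6 vanishes at v ∈ {-3}.
Local minima of P (where P''>0): P(-1)=-1. Local minima of Q: Q(-3)=-9.
So the global minimum of h is P(-1) + Q(-3) + 2 = -1 − 9 + 2 = -8, attained at (-1, -3).

-8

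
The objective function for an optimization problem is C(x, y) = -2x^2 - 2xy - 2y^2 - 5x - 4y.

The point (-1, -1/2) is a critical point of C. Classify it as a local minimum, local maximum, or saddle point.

The Hessian of C is constant: H = [[-4, -2], [-2, -4]].
det(H) = (-4)·(-4) − (-2)² = 12.
det(H) > 0 and tr(H) = -8 < 0, so H is negative definite and the point is a local maximum.

local maximum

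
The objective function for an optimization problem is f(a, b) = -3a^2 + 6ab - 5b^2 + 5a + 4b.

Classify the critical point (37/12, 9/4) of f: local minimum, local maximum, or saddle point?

local maximum

The Hessian of f is constant: H = [[-6, 6], [6, -10]].
det(H) = (-6)·(-10) − 6² = 24.
det(H) > 0 and tr(H) = -16 < 0, so H is negative definite and the point is a local maximum.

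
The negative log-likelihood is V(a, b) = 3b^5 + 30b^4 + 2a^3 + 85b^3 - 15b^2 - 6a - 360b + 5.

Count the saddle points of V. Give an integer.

V separates as a function of a plus a function of b, so ∇V=0 decouples.
∂V/∂a = 6(a - 1)(a + 1) = 0 at a ∈ {-1, 1}; ∂V/∂b = 15(b - 1)(b + 2)(b + 3)(b + 4) = 0 at b ∈ {-4, -3, -2, 1}.
The Hessian is diagonal: diag(V_aa, V_bb). Second derivatives: V_aa(-1)=-12, V_aa(1)=12; V_bb(-4)=-150, V_bb(-3)=60, V_bb(-2)=-90, V_bb(1)=900.
Saddle points occur where the two diagonal entries have opposite signs: (-1, -3), (-1, 1), (1, -4), (1, -2). Count: 4.

4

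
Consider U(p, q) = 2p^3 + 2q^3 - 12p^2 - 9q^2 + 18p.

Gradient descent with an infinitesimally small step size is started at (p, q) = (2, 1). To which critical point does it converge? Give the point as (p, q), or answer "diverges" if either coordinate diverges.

(3, 3)

U is separable, so gradient descent decouples: p follows -∂U/∂p, q follows -∂U/∂q.
∂U/∂p = 6(p - 3)(p - 1); at p=2 this is -6, so p increases.
∂U/∂q = 6q(q - 3); at q=1 this is -12, so q increases.
p converges to its nearest critical value 3 (a local min of the p-part); q converges to 3. The iterate converges to (3, 3).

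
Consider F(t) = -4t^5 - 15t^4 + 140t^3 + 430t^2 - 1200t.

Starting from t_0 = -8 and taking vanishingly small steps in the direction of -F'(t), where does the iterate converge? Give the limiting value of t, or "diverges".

-5

F'(t) = -20(t - 4)(t - 1)(t + 3)(t + 5), so F'(-8) = -32400.
Gradient descent moves in the -F' direction, i.e. t is increasing.
The nearest critical point in that direction is t = -5, where F'' = 2160 > 0 (a local minimum). The iterate converges there.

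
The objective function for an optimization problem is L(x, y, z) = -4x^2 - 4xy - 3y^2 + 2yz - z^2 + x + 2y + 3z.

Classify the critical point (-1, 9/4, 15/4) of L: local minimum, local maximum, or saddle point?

local maximum

The Hessian is constant: H = [[-8, -4, 0], [-4, -6, 2], [0, 2, -2]].
Leading principal minors: Δ₁ = -8, Δ₂ = 32, Δ₃ = -32.
The minors alternate sign starting negative (−, +, −), so H is negative definite: a local maximum.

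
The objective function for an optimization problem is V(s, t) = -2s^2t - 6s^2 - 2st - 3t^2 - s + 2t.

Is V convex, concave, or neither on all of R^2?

neither

The term -2s^2t is cubic, so the Hessian is not constant.
∂²V/∂s² = -4t - 12, which takes both signs as t varies (negative for sufficiently large t). A diagonal entry of the Hessian changing sign means the Hessian is neither positive- nor negative-semidefinite on all of R^2.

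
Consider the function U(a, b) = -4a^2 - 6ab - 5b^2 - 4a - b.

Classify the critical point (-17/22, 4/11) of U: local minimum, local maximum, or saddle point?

local maximum

The Hessian of U is constant: H = [[-8, -6], [-6, -10]].
det(H) = (-8)·(-10) − (-6)² = 44.
det(H) > 0 and tr(H) = -18 < 0, so H is negative definite and the point is a local maximum.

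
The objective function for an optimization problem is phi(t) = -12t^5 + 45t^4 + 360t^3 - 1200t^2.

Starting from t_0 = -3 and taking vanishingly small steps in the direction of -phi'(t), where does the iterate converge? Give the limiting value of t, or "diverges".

-4

phi'(t) = -60t(t - 5)(t - 2)(t + 4), so phi'(-3) = 7200.
Gradient descent moves in the -phi' direction, i.e. t is decreasing.
The nearest critical point in that direction is t = -4, where phi'' = 12960 > 0 (a local minimum). The iterate converges there.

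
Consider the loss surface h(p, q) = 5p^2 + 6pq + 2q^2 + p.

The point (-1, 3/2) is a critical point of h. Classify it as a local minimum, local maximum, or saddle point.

The Hessian of h is constant: H = [[10, 6], [6, 4]].
det(H) = 10·4 − 6² = 4.
det(H) > 0 and tr(H) = 14 > 0, so H is positive definite and the point is a local minimum.

local minimum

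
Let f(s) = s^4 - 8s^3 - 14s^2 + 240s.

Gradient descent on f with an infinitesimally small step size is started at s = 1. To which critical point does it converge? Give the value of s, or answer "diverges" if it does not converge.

f'(s) = 4(s - 5)(s - 4)(s + 3), so f'(1) = 192.
Gradient descent moves in the -f' direction, i.e. s is decreasing.
The nearest critical point in that direction is s = -3, where f'' = 224 > 0 (a local minimum). The iterate converges there.

-3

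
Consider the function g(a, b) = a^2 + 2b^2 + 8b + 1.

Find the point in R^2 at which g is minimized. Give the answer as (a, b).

g(a,b) separates as P(a) + Q(b) + 1, so its minimum is min P + min Q + 1.
P'(a) = 2a vanishes at a ∈ {0}; Q'(b) = 4b + 8 vanishes at b ∈ {-2}.
Local minima of P (where P''>0): P(0)=0. Local minima of Q: Q(-2)=-8.
So the global minimum of g is P(0) + Q(-2) + 1 = 0 − 8 + 1 = -7, attained at (0, -2).

(0, -2)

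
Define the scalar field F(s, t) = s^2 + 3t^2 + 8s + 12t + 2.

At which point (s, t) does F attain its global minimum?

(-4, -2)

F(s,t) separates as P(s) + Q(t) + 2, so its minimum is min P + min Q + 2.
P'(s) = 2s + 8 vanishes at s ∈ {-4}; Q'(t) = 6(t + 2) vanishes at t ∈ {-2}.
Local minima of P (where P''>0): P(-4)=-16. Local minima of Q: Q(-2)=-12.
So the global minimum of F is P(-4) + Q(-2) + 2 = -16 − 12 + 2 = -26, attained at (-4, -2).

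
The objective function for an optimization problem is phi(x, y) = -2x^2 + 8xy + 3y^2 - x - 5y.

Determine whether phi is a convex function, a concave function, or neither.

phi is quadratic, so its Hessian is the constant matrix H = [[-4, 8], [8, 6]].
det(H) = -88, tr(H) = 2.
det(H) < 0, so H is indefinite: neither convex nor concave.

neither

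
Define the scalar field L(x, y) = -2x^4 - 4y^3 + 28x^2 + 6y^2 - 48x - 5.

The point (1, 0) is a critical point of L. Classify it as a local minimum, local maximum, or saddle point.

The mixed partial ∂²L/∂x∂y is 0, so the Hessian at any point is diag(L_xx, L_yy) = diag(8(-3x^2 + 7), 12(-2y + 1)).
At (1, 0): H = diag(32, 12).
Both eigenvalues are positive, so H is positive definite: a local minimum.

local minimum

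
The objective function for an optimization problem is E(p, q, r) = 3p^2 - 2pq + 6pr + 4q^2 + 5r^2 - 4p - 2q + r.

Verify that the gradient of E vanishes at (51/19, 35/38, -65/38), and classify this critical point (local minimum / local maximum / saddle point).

local minimum

∇E = (6p - 2q + 6r - 4, -2p + 8q - 2, 6p + 10r + 1); substituting (51/19, 35/38, -65/38) gives ∇E = (0, 0, 0), so (51/19, 35/38, -65/38) is indeed a critical point.
The Hessian is constant: H = [[6, -2, 6], [-2, 8, 0], [6, 0, 10]].
Leading principal minors: Δ₁ = 6, Δ₂ = 44, Δ₃ = 152.
All leading minors are positive, so H is positive definite: a local minimum.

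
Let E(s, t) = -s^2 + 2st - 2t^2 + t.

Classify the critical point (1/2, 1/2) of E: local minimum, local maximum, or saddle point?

The Hessian of E is constant: H = [[-2, 2], [2, -4]].
det(H) = (-2)·(-4) − 2² = 4.
det(H) > 0 and tr(H) = -6 < 0, so H is negative definite and the point is a local maximum.

local maximum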